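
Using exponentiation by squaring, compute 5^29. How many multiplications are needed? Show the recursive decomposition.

Computing 5^29 by squaring (build up from 5^1; each line after the first costs one multiplication):

5^1 = 5
5^2 = (5^1)^2 = 5^2 = 25
5^3 = 5 * 5^2 = 5 * 25 = 125
5^6 = (5^3)^2 = 125^2 = 15625
5^7 = 5 * 5^6 = 5 * 15625 = 78125
5^14 = (5^7)^2 = 78125^2 = 6103515625
5^28 = (5^14)^2 = 6103515625^2 = 37252902984619140625
5^29 = 5 * 5^28 = 5 * 37252902984619140625 = 186264514923095703125

Result: 186264514923095703125
Multiplications needed: 7 (7 lines after 5^1)

5^29 = 186264514923095703125. Using exponentiation by squaring, this requires 7 multiplications. The key idea: if the exponent is even, square the half-power; if odd, multiply by the base once.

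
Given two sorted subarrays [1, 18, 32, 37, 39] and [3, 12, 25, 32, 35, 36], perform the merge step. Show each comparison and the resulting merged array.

Merging process:

Compare 1 vs 3: take 1 from left. Merged: [1]
Compare 18 vs 3: take 3 from right. Merged: [1, 3]
Compare 18 vs 12: take 12 from right. Merged: [1, 3, 12]
Compare 18 vs 25: take 18 from left. Merged: [1, 3, 12, 18]
Compare 32 vs 25: take 25 from right. Merged: [1, 3, 12, 18, 25]
Compare 32 vs 32: take 32 from left. Merged: [1, 3, 12, 18, 25, 32]
Compare 37 vs 32: take 32 from right. Merged: [1, 3, 12, 18, 25, 32, 32]
Compare 37 vs 35: take 35 from right. Merged: [1, 3, 12, 18, 25, 32, 32, 35]
Compare 37 vs 36: take 36 from right. Merged: [1, 3, 12, 18, 25, 32, 32, 35, 36]
Append remaining from left: [37, 39]. Merged: [1, 3, 12, 18, 25, 32, 32, 35, 36, 37, 39]

Final merged array: [1, 3, 12, 18, 25, 32, 32, 35, 36, 37, 39]
Total comparisons: 9

The merged array is [1, 3, 12, 18, 25, 32, 32, 35, 36, 37, 39], requiring 9 comparisons. The merge step runs in O(n) time where n is the total number of elements.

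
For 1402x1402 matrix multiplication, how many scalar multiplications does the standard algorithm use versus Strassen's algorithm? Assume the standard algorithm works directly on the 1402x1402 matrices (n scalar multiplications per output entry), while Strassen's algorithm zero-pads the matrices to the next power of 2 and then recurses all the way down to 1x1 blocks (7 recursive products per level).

Matrix multiplication for 1402x1402 matrices:

Strassen's algorithm requires power-of-2 dimensions. Pad 1402x1402 to 2048x2048 (next power of 2).

Standard algorithm: 1402^3 = 2755776808 multiplications
Strassen's algorithm: 7^(log2(2048)) = 7^11 = 1977326743 multiplications
Savings: 2755776808 - 1977326743 = 778450065 multiplications

Standard: 2755776808 multiplications (1402^3). Strassen: 1977326743 multiplications (7^11, after padding to 2048x2048). Strassen reduces 8 recursive multiplications to 7 at each level.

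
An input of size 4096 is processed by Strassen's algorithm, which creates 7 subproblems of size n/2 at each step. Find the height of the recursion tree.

For divide and conquer with division factor 2:

Problem sizes at each level:
Level 0: 4096
Level 1: 2048
Level 2: 1024
Level 3: 512
Level 4: 256
Level 5: 128
Level 6: 64
Level 7: 32
Level 8: 16
Level 9: 8
Level 10: 4
Level 11: 2
Level 12: 1

The root is level 0 and the size-1 base case is level 12 (the tree spans levels 0 through 12, i.e. 13 levels counting the root), so the depth is the number of divisions: log_2(4096) = 12

The recursion tree depth is log_2(4096) = 12. At each level, the problem size is divided by 2, so it takes 12 divisions to reduce to a base case of size 1. The algorithm makes 7 recursive calls at each level.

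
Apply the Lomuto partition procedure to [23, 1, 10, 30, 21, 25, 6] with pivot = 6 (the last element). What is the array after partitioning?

Lomuto partition with pivot = 6:

Initial array: [23, 1, 10, 30, 21, 25, 6]

arr[0]=23 > 6: no swap
arr[1]=1 <= 6: swap with position 0, array becomes [1, 23, 10, 30, 21, 25, 6]
arr[2]=10 > 6: no swap
arr[3]=30 > 6: no swap
arr[4]=21 > 6: no swap
arr[5]=25 > 6: no swap

Place pivot at position 1: [1, 6, 10, 30, 21, 25, 23]
Pivot position: 1

After partitioning with pivot 6, the array becomes [1, 6, 10, 30, 21, 25, 23]. The pivot is placed at index 1. All elements to the left of the pivot are <= 6, and all elements to the right are > 6.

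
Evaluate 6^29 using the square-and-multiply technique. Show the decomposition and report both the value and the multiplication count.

Computing 6^29 by squaring (build up from 6^1; each line after the first costs one multiplication):

6^1 = 6
6^2 = (6^1)^2 = 6^2 = 36
6^3 = 6 * 6^2 = 6 * 36 = 216
6^6 = (6^3)^2 = 216^2 = 46656
6^7 = 6 * 6^6 = 6 * 46656 = 279936
6^14 = (6^7)^2 = 279936^2 = 78364164096
6^28 = (6^14)^2 = 78364164096^2 = 6140942214464815497216
6^29 = 6 * 6^28 = 6 * 6140942214464815497216 = 36845653286788892983296

Result: 36845653286788892983296
Multiplications needed: 7 (7 lines after 6^1)

6^29 = 36845653286788892983296. Using exponentiation by squaring, this requires 7 multiplications. The key idea: if the exponent is even, square the half-power; if odd, multiply by the base once.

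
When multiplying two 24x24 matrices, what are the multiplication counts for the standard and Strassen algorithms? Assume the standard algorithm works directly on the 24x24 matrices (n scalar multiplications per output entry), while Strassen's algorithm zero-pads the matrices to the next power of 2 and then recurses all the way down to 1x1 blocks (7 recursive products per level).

Matrix multiplication for 24x24 matrices:

Strassen's algorithm requires power-of-2 dimensions. Pad 24x24 to 32x32 (next power of 2).

Standard algorithm: 24^3 = 13824 multiplications
Strassen's algorithm: 7^(log2(32)) = 7^5 = 16807 multiplications
Difference: 13824 - 16807 = -2983 (Strassen uses MORE here due to padding overhead — for small or just-over-power-of-2 n, padding can outweigh the per-level savings)

Standard: 13824 multiplications (24^3). Strassen: 16807 multiplications (7^5, after padding to 32x32). Strassen reduces 8 recursive multiplications to 7 at each level.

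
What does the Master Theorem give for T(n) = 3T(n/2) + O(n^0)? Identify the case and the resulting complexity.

Master Theorem for T(n) = 3T(n/2) + O(n^0):

a = 3, b = 2, c = 0
log_b(a) = log_2(3) = 1.5850

Case 1: c = 0 < log_2(3) = 1.5850
T(n) = O(n^(log_2 3))

For T(n) = 3T(n/2) + O(n^0): log_2(3) = 1.5850. This is Case 1 of the Master Theorem (c < log_b(a), work dominated by leaves), giving O(n^(log_2 3)).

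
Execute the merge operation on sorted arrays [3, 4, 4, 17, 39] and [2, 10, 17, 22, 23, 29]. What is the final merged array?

Merging process:

Compare 3 vs 2: take 2 from right. Merged: [2]
Compare 3 vs 10: take 3 from left. Merged: [2, 3]
Compare 4 vs 10: take 4 from left. Merged: [2, 3, 4]
Compare 4 vs 10: take 4 from left. Merged: [2, 3, 4, 4]
Compare 17 vs 10: take 10 from right. Merged: [2, 3, 4, 4, 10]
Compare 17 vs 17: take 17 from left. Merged: [2, 3, 4, 4, 10, 17]
Compare 39 vs 17: take 17 from right. Merged: [2, 3, 4, 4, 10, 17, 17]
Compare 39 vs 22: take 22 from right. Merged: [2, 3, 4, 4, 10, 17, 17, 22]
Compare 39 vs 23: take 23 from right. Merged: [2, 3, 4, 4, 10, 17, 17, 22, 23]
Compare 39 vs 29: take 29 from right. Merged: [2, 3, 4, 4, 10, 17, 17, 22, 23, 29]
Append remaining from left: [39]. Merged: [2, 3, 4, 4, 10, 17, 17, 22, 23, 29, 39]

Final merged array: [2, 3, 4, 4, 10, 17, 17, 22, 23, 29, 39]
Total comparisons: 10

The merged array is [2, 3, 4, 4, 10, 17, 17, 22, 23, 29, 39], requiring 10 comparisons. The merge step runs in O(n) time where n is the total number of elements.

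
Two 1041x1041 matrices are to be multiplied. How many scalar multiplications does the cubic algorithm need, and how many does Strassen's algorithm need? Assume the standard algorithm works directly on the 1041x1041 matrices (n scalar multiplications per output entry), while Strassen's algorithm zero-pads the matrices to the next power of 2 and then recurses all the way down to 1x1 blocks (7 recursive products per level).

Matrix multiplication for 1041x1041 matrices:

Strassen's algorithm requires power-of-2 dimensions. Pad 1041x1041 to 2048x2048 (next power of 2).

Standard algorithm: 1041^3 = 1128111921 multiplications
Strassen's algorithm: 7^(log2(2048)) = 7^11 = 1977326743 multiplications
Difference: 1128111921 - 1977326743 = -849214822 (Strassen uses MORE here due to padding overhead — for small or just-over-power-of-2 n, padding can outweigh the per-level savings)

Standard: 1128111921 multiplications (1041^3). Strassen: 1977326743 multiplications (7^11, after padding to 2048x2048). Strassen reduces 8 recursive multiplications to 7 at each level.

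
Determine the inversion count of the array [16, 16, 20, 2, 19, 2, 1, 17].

Finding inversions in [16, 16, 20, 2, 19, 2, 1, 17]:

(0, 3): arr[0]=16 > arr[3]=2
(0, 5): arr[0]=16 > arr[5]=2
(0, 6): arr[0]=16 > arr[6]=1
(1, 3): arr[1]=16 > arr[3]=2
(1, 5): arr[1]=16 > arr[5]=2
(1, 6): arr[1]=16 > arr[6]=1
(2, 3): arr[2]=20 > arr[3]=2
(2, 4): arr[2]=20 > arr[4]=19
(2, 5): arr[2]=20 > arr[5]=2
(2, 6): arr[2]=20 > arr[6]=1
(2, 7): arr[2]=20 > arr[7]=17
(3, 6): arr[3]=2 > arr[6]=1
(4, 5): arr[4]=19 > arr[5]=2
(4, 6): arr[4]=19 > arr[6]=1
(4, 7): arr[4]=19 > arr[7]=17
(5, 6): arr[5]=2 > arr[6]=1

Total inversions: 16

The array has 16 inversion(s): (0,3), (0,5), (0,6), (1,3), (1,5), (1,6), (2,3), (2,4), (2,5), (2,6), (2,7), (3,6), (4,5), (4,6), (4,7), (5,6). Each pair (i,j) satisfies i < j and arr[i] > arr[j].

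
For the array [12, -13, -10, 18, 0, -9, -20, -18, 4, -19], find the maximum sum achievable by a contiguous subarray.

Using Kadane's algorithm on [12, -13, -10, 18, 0, -9, -20, -18, 4, -19]:

Scanning through the array:
Position 1 (value -13): max_ending_here = -1, max_so_far = 12
Position 2 (value -10): max_ending_here = -10, max_so_far = 12
Position 3 (value 18): max_ending_here = 18, max_so_far = 18
Position 4 (value 0): max_ending_here = 18, max_so_far = 18
Position 5 (value -9): max_ending_here = 9, max_so_far = 18
Position 6 (value -20): max_ending_here = -11, max_so_far = 18
Position 7 (value -18): max_ending_here = -18, max_so_far = 18
Position 8 (value 4): max_ending_here = 4, max_so_far = 18
Position 9 (value -19): max_ending_here = -15, max_so_far = 18

Maximum subarray: [18]
Maximum sum: 18

The maximum subarray is [18] with sum 18. This subarray runs from index 3 to index 3.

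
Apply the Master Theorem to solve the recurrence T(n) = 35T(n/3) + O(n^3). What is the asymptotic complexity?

Master Theorem for T(n) = 35T(n/3) + O(n^3):

a = 35, b = 3, c = 3
log_b(a) = log_3(35) = 3.2362

Case 1: c = 3 < log_3(35) = 3.2362
T(n) = O(n^(log_3 35))

For T(n) = 35T(n/3) + O(n^3): log_3(35) = 3.2362. This is Case 1 of the Master Theorem (c < log_b(a), work dominated by leaves), giving O(n^(log_3 35)).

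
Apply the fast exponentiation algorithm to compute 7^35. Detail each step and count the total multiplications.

Computing 7^35 by squaring (build up from 7^1; each line after the first costs one multiplication):

7^1 = 7
7^2 = (7^1)^2 = 7^2 = 49
7^4 = (7^2)^2 = 49^2 = 2401
7^8 = (7^4)^2 = 2401^2 = 5764801
7^16 = (7^8)^2 = 5764801^2 = 33232930569601
7^17 = 7 * 7^16 = 7 * 33232930569601 = 232630513987207
7^34 = (7^17)^2 = 232630513987207^2 = 54116956037952111668959660849
7^35 = 7 * 7^34 = 7 * 54116956037952111668959660849 = 378818692265664781682717625943

Result: 378818692265664781682717625943
Multiplications needed: 7 (7 lines after 7^1)

7^35 = 378818692265664781682717625943. Using exponentiation by squaring, this requires 7 multiplications. The key idea: if the exponent is even, square the half-power; if odd, multiply by the base once.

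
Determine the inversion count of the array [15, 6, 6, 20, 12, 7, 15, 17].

Finding inversions in [15, 6, 6, 20, 12, 7, 15, 17]:

(0, 1): arr[0]=15 > arr[1]=6
(0, 2): arr[0]=15 > arr[2]=6
(0, 4): arr[0]=15 > arr[4]=12
(0, 5): arr[0]=15 > arr[5]=7
(3, 4): arr[3]=20 > arr[4]=12
(3, 5): arr[3]=20 > arr[5]=7
(3, 6): arr[3]=20 > arr[6]=15
(3, 7): arr[3]=20 > arr[7]=17
(4, 5): arr[4]=12 > arr[5]=7

Total inversions: 9

The array has 9 inversion(s): (0,1), (0,2), (0,4), (0,5), (3,4), (3,5), (3,6), (3,7), (4,5). Each pair (i,j) satisfies i < j and arr[i] > arr[j].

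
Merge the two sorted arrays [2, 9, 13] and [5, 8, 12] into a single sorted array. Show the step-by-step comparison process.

Merging process:

Compare 2 vs 5: take 2 from left. Merged: [2]
Compare 9 vs 5: take 5 from right. Merged: [2, 5]
Compare 9 vs 8: take 8 from right. Merged: [2, 5, 8]
Compare 9 vs 12: take 9 from left. Merged: [2, 5, 8, 9]
Compare 13 vs 12: take 12 from right. Merged: [2, 5, 8, 9, 12]
Append remaining from left: [13]. Merged: [2, 5, 8, 9, 12, 13]

Final merged array: [2, 5, 8, 9, 12, 13]
Total comparisons: 5

The merged array is [2, 5, 8, 9, 12, 13], requiring 5 comparisons. The merge step runs in O(n) time where n is the total number of elements.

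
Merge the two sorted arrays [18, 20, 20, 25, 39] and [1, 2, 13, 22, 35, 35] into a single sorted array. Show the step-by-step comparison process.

Merging process:

Compare 18 vs 1: take 1 from right. Merged: [1]
Compare 18 vs 2: take 2 from right. Merged: [1, 2]
Compare 18 vs 13: take 13 from right. Merged: [1, 2, 13]
Compare 18 vs 22: take 18 from left. Merged: [1, 2, 13, 18]
Compare 20 vs 22: take 20 from left. Merged: [1, 2, 13, 18, 20]
Compare 20 vs 22: take 20 from left. Merged: [1, 2, 13, 18, 20, 20]
Compare 25 vs 22: take 22 from right. Merged: [1, 2, 13, 18, 20, 20, 22]
Compare 25 vs 35: take 25 from left. Merged: [1, 2, 13, 18, 20, 20, 22, 25]
Compare 39 vs 35: take 35 from right. Merged: [1, 2, 13, 18, 20, 20, 22, 25, 35]
Compare 39 vs 35: take 35 from right. Merged: [1, 2, 13, 18, 20, 20, 22, 25, 35, 35]
Append remaining from left: [39]. Merged: [1, 2, 13, 18, 20, 20, 22, 25, 35, 35, 39]

Final merged array: [1, 2, 13, 18, 20, 20, 22, 25, 35, 35, 39]
Total comparisons: 10

The merged array is [1, 2, 13, 18, 20, 20, 22, 25, 35, 35, 39], requiring 10 comparisons. The merge step runs in O(n) time where n is the total number of elements.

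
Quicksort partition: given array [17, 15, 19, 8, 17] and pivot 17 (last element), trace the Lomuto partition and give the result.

Lomuto partition with pivot = 17:

Initial array: [17, 15, 19, 8, 17]

arr[0]=17 <= 17: swap with position 0, array becomes [17, 15, 19, 8, 17]
arr[1]=15 <= 17: swap with position 1, array becomes [17, 15, 19, 8, 17]
arr[2]=19 > 17: no swap
arr[3]=8 <= 17: swap with position 2, array becomes [17, 15, 8, 19, 17]

Place pivot at position 3: [17, 15, 8, 17, 19]
Pivot position: 3

After partitioning with pivot 17, the array becomes [17, 15, 8, 17, 19]. The pivot is placed at index 3. All elements to the left of the pivot are <= 17, and all elements to the right are > 17.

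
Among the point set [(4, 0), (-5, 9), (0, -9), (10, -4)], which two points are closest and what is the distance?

Computing all pairwise distances among 4 points:

d((4, 0), (-5, 9)) = 12.7279
d((4, 0), (0, -9)) = 9.8489
d((4, 0), (10, -4)) = 7.2111 <-- minimum
d((-5, 9), (0, -9)) = 18.6815
d((-5, 9), (10, -4)) = 19.8494
d((0, -9), (10, -4)) = 11.1803

Closest pair: (4, 0) and (10, -4) with distance 7.2111

The closest pair is (4, 0) and (10, -4) with Euclidean distance 7.2111. For 4 points, brute-force pairwise comparison is shown above. For large n, the divide-and-conquer algorithm (sort by x, recurse on halves, check the dividing strip) achieves O(n log n).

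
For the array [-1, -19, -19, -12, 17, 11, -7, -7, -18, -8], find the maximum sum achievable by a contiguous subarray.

Using Kadane's algorithm on [-1, -19, -19, -12, 17, 11, -7, -7, -18, -8]:

Scanning through the array:
Position 1 (value -19): max_ending_here = -19, max_so_far = -1
Position 2 (value -19): max_ending_here = -19, max_so_far = -1
Position 3 (value -12): max_ending_here = -12, max_so_far = -1
Position 4 (value 17): max_ending_here = 17, max_so_far = 17
Position 5 (value 11): max_ending_here = 28, max_so_far = 28
Position 6 (value -7): max_ending_here = 21, max_so_far = 28
Position 7 (value -7): max_ending_here = 14, max_so_far = 28
Position 8 (value -18): max_ending_here = -4, max_so_far = 28
Position 9 (value -8): max_ending_here = -8, max_so_far = 28

Maximum subarray: [17, 11]
Maximum sum: 28

The maximum subarray is [17, 11] with sum 28. This subarray runs from index 4 to index 5.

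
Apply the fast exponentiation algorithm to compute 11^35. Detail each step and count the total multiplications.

Computing 11^35 by squaring (build up from 11^1; each line after the first costs one multiplication):

11^1 = 11
11^2 = (11^1)^2 = 11^2 = 121
11^4 = (11^2)^2 = 121^2 = 14641
11^8 = (11^4)^2 = 14641^2 = 214358881
11^16 = (11^8)^2 = 214358881^2 = 45949729863572161
11^17 = 11 * 11^16 = 11 * 45949729863572161 = 505447028499293771
11^34 = (11^17)^2 = 505447028499293771^2 = 255476698618765889551019445759400441
11^35 = 11 * 11^34 = 11 * 255476698618765889551019445759400441 = 2810243684806424785061213903353404851

Result: 2810243684806424785061213903353404851
Multiplications needed: 7 (7 lines after 11^1)

11^35 = 2810243684806424785061213903353404851. Using exponentiation by squaring, this requires 7 multiplications. The key idea: if the exponent is even, square the half-power; if odd, multiply by the base once.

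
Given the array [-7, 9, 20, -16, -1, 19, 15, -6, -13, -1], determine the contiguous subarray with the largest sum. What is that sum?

Using Kadane's algorithm on [-7, 9, 20, -16, -1, 19, 15, -6, -13, -1]:

Scanning through the array:
Position 1 (value 9): max_ending_here = 9, max_so_far = 9
Position 2 (value 20): max_ending_here = 29, max_so_far = 29
Position 3 (value -16): max_ending_here = 13, max_so_far = 29
Position 4 (value -1): max_ending_here = 12, max_so_far = 29
Position 5 (value 19): max_ending_here = 31, max_so_far = 31
Position 6 (value 15): max_ending_here = 46, max_so_far = 46
Position 7 (value -6): max_ending_here = 40, max_so_far = 46
Position 8 (value -13): max_ending_here = 27, max_so_far = 46
Position 9 (value -1): max_ending_here = 26, max_so_far = 46

Maximum subarray: [9, 20, -16, -1, 19, 15]
Maximum sum: 46

The maximum subarray is [9, 20, -16, -1, 19, 15] with sum 46. This subarray runs from index 1 to index 6.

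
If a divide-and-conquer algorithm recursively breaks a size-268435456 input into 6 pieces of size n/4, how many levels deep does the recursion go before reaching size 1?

For divide and conquer with division factor 4:

Problem sizes at each level:
Level 0: 268435456
Level 1: 67108864
Level 2: 16777216
Level 3: 4194304
Level 4: 1048576
Level 5: 262144
Level 6: 65536
Level 7: 16384
Level 8: 4096
Level 9: 1024
Level 10: 256
Level 11: 64
Level 12: 16
Level 13: 4
Level 14: 1

The root is level 0 and the size-1 base case is level 14 (the tree spans levels 0 through 14, i.e. 15 levels counting the root), so the depth is the number of divisions: log_4(268435456) = 14

The recursion tree depth is log_4(268435456) = 14. At each level, the problem size is divided by 4, so it takes 14 divisions to reduce to a base case of size 1. The algorithm makes 6 recursive calls at each level.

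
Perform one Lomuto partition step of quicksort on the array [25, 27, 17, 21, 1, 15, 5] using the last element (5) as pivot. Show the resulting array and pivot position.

Lomuto partition with pivot = 5:

Initial array: [25, 27, 17, 21, 1, 15, 5]

arr[0]=25 > 5: no swap
arr[1]=27 > 5: no swap
arr[2]=17 > 5: no swap
arr[3]=21 > 5: no swap
arr[4]=1 <= 5: swap with position 0, array becomes [1, 27, 17, 21, 25, 15, 5]
arr[5]=15 > 5: no swap

Place pivot at position 1: [1, 5, 17, 21, 25, 15, 27]
Pivot position: 1

After partitioning with pivot 5, the array becomes [1, 5, 17, 21, 25, 15, 27]. The pivot is placed at index 1. All elements to the left of the pivot are <= 5, and all elements to the right are > 5.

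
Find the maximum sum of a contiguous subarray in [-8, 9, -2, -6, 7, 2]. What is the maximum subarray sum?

Using Kadane's algorithm on [-8, 9, -2, -6, 7, 2]:

Scanning through the array:
Position 1 (value 9): max_ending_here = 9, max_so_far = 9
Position 2 (value -2): max_ending_here = 7, max_so_far = 9
Position 3 (value -6): max_ending_here = 1, max_so_far = 9
Position 4 (value 7): max_ending_here = 8, max_so_far = 9
Position 5 (value 2): max_ending_here = 10, max_so_far = 10

Maximum subarray: [9, -2, -6, 7, 2]
Maximum sum: 10

The maximum subarray is [9, -2, -6, 7, 2] with sum 10. This subarray runs from index 1 to index 5.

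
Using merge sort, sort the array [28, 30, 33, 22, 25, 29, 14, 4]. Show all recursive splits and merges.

Merge sort trace:

Split: [28, 30, 33, 22, 25, 29, 14, 4] -> [28, 30, 33, 22] and [25, 29, 14, 4]
  Split: [28, 30, 33, 22] -> [28, 30] and [33, 22]
    Split: [28, 30] -> [28] and [30]
    Merge: [28] + [30] -> [28, 30]
    Split: [33, 22] -> [33] and [22]
    Merge: [33] + [22] -> [22, 33]
  Merge: [28, 30] + [22, 33] -> [22, 28, 30, 33]
  Split: [25, 29, 14, 4] -> [25, 29] and [14, 4]
    Split: [25, 29] -> [25] and [29]
    Merge: [25] + [29] -> [25, 29]
    Split: [14, 4] -> [14] and [4]
    Merge: [14] + [4] -> [4, 14]
  Merge: [25, 29] + [4, 14] -> [4, 14, 25, 29]
Merge: [22, 28, 30, 33] + [4, 14, 25, 29] -> [4, 14, 22, 25, 28, 29, 30, 33]

Final sorted array: [4, 14, 22, 25, 28, 29, 30, 33]

The merge sort proceeds by recursively splitting the array and merging sorted halves.
After all merges, the sorted array is [4, 14, 22, 25, 28, 29, 30, 33].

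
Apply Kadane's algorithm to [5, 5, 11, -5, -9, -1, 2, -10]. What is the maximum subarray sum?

Using Kadane's algorithm on [5, 5, 11, -5, -9, -1, 2, -10]:

Scanning through the array:
Position 1 (value 5): max_ending_here = 10, max_so_far = 10
Position 2 (value 11): max_ending_here = 21, max_so_far = 21
Position 3 (value -5): max_ending_here = 16, max_so_far = 21
Position 4 (value -9): max_ending_here = 7, max_so_far = 21
Position 5 (value -1): max_ending_here = 6, max_so_far = 21
Position 6 (value 2): max_ending_here = 8, max_so_far = 21
Position 7 (value -10): max_ending_here = -2, max_so_far = 21

Maximum subarray: [5, 5, 11]
Maximum sum: 21

The maximum subarray is [5, 5, 11] with sum 21. This subarray runs from index 0 to index 2.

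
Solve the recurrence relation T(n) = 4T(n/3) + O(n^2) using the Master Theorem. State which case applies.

Master Theorem for T(n) = 4T(n/3) + O(n^2):

a = 4, b = 3, c = 2
log_b(a) = log_3(4) = 1.2619

Case 3: c = 2 > log_3(4) = 1.2619
T(n) = O(n^2) = O(n^2)

For T(n) = 4T(n/3) + O(n^2): log_3(4) = 1.2619. This is Case 3 of the Master Theorem (c > log_b(a), work dominated by root), giving O(n^2).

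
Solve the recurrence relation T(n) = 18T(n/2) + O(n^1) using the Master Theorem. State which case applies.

Master Theorem for T(n) = 18T(n/2) + O(n^1):

a = 18, b = 2, c = 1
log_b(a) = log_2(18) = 4.1699

Case 1: c = 1 < log_2(18) = 4.1699
T(n) = O(n^(log_2 18))

For T(n) = 18T(n/2) + O(n^1): log_2(18) = 4.1699. This is Case 1 of the Master Theorem (c < log_b(a), work dominated by leaves), giving O(n^(log_2 18)).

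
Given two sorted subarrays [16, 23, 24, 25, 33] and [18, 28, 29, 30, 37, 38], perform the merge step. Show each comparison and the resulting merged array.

Merging process:

Compare 16 vs 18: take 16 from left. Merged: [16]
Compare 23 vs 18: take 18 from right. Merged: [16, 18]
Compare 23 vs 28: take 23 from left. Merged: [16, 18, 23]
Compare 24 vs 28: take 24 from left. Merged: [16, 18, 23, 24]
Compare 25 vs 28: take 25 from left. Merged: [16, 18, 23, 24, 25]
Compare 33 vs 28: take 28 from right. Merged: [16, 18, 23, 24, 25, 28]
Compare 33 vs 29: take 29 from right. Merged: [16, 18, 23, 24, 25, 28, 29]
Compare 33 vs 30: take 30 from right. Merged: [16, 18, 23, 24, 25, 28, 29, 30]
Compare 33 vs 37: take 33 from left. Merged: [16, 18, 23, 24, 25, 28, 29, 30, 33]
Append remaining from right: [37, 38]. Merged: [16, 18, 23, 24, 25, 28, 29, 30, 33, 37, 38]

Final merged array: [16, 18, 23, 24, 25, 28, 29, 30, 33, 37, 38]
Total comparisons: 9

The merged array is [16, 18, 23, 24, 25, 28, 29, 30, 33, 37, 38], requiring 9 comparisons. The merge step runs in O(n) time where n is the total number of elements.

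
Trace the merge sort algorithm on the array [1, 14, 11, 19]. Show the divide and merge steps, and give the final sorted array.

Merge sort trace:

Split: [1, 14, 11, 19] -> [1, 14] and [11, 19]
  Split: [1, 14] -> [1] and [14]
  Merge: [1] + [14] -> [1, 14]
  Split: [11, 19] -> [11] and [19]
  Merge: [11] + [19] -> [11, 19]
Merge: [1, 14] + [11, 19] -> [1, 11, 14, 19]

Final sorted array: [1, 11, 14, 19]

The merge sort proceeds by recursively splitting the array and merging sorted halves.
After all merges, the sorted array is [1, 11, 14, 19].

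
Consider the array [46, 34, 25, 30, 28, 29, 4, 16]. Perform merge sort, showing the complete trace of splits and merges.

Merge sort trace:

Split: [46, 34, 25, 30, 28, 29, 4, 16] -> [46, 34, 25, 30] and [28, 29, 4, 16]
  Split: [46, 34, 25, 30] -> [46, 34] and [25, 30]
    Split: [46, 34] -> [46] and [34]
    Merge: [46] + [34] -> [34, 46]
    Split: [25, 30] -> [25] and [30]
    Merge: [25] + [30] -> [25, 30]
  Merge: [34, 46] + [25, 30] -> [25, 30, 34, 46]
  Split: [28, 29, 4, 16] -> [28, 29] and [4, 16]
    Split: [28, 29] -> [28] and [29]
    Merge: [28] + [29] -> [28, 29]
    Split: [4, 16] -> [4] and [16]
    Merge: [4] + [16] -> [4, 16]
  Merge: [28, 29] + [4, 16] -> [4, 16, 28, 29]
Merge: [25, 30, 34, 46] + [4, 16, 28, 29] -> [4, 16, 25, 28, 29, 30, 34, 46]

Final sorted array: [4, 16, 25, 28, 29, 30, 34, 46]

The merge sort proceeds by recursively splitting the array and merging sorted halves.
After all merges, the sorted array is [4, 16, 25, 28, 29, 30, 34, 46].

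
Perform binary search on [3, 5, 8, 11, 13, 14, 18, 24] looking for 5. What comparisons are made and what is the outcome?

Binary search for 5 in [3, 5, 8, 11, 13, 14, 18, 24]:

lo=0, hi=7, mid=3, arr[mid]=11 -> 11 > 5, search left half
lo=0, hi=2, mid=1, arr[mid]=5 -> Found target at index 1!

Binary search finds 5 at index 1 after 2 comparisons. The search repeatedly halves the search space by comparing with the middle element.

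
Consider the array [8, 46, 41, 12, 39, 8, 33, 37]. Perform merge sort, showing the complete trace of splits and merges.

Merge sort trace:

Split: [8, 46, 41, 12, 39, 8, 33, 37] -> [8, 46, 41, 12] and [39, 8, 33, 37]
  Split: [8, 46, 41, 12] -> [8, 46] and [41, 12]
    Split: [8, 46] -> [8] and [46]
    Merge: [8] + [46] -> [8, 46]
    Split: [41, 12] -> [41] and [12]
    Merge: [41] + [12] -> [12, 41]
  Merge: [8, 46] + [12, 41] -> [8, 12, 41, 46]
  Split: [39, 8, 33, 37] -> [39, 8] and [33, 37]
    Split: [39, 8] -> [39] and [8]
    Merge: [39] + [8] -> [8, 39]
    Split: [33, 37] -> [33] and [37]
    Merge: [33] + [37] -> [33, 37]
  Merge: [8, 39] + [33, 37] -> [8, 33, 37, 39]
Merge: [8, 12, 41, 46] + [8, 33, 37, 39] -> [8, 8, 12, 33, 37, 39, 41, 46]

Final sorted array: [8, 8, 12, 33, 37, 39, 41, 46]

The merge sort proceeds by recursively splitting the array and merging sorted halves.
After all merges, the sorted array is [8, 8, 12, 33, 37, 39, 41, 46].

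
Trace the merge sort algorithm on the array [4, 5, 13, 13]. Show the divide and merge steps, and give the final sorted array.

Merge sort trace:

Split: [4, 5, 13, 13] -> [4, 5] and [13, 13]
  Split: [4, 5] -> [4] and [5]
  Merge: [4] + [5] -> [4, 5]
  Split: [13, 13] -> [13] and [13]
  Merge: [13] + [13] -> [13, 13]
Merge: [4, 5] + [13, 13] -> [4, 5, 13, 13]

Final sorted array: [4, 5, 13, 13]

The merge sort proceeds by recursively splitting the array and merging sorted halves.
After all merges, the sorted array is [4, 5, 13, 13].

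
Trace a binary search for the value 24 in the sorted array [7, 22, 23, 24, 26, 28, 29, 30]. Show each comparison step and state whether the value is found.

Binary search for 24 in [7, 22, 23, 24, 26, 28, 29, 30]:

lo=0, hi=7, mid=3, arr[mid]=24 -> Found target at index 3!

Binary search finds 24 at index 3 after 1 comparisons. The search repeatedly halves the search space by comparing with the middle element.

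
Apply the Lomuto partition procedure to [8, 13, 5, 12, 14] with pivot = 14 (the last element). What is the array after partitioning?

Lomuto partition with pivot = 14:

Initial array: [8, 13, 5, 12, 14]

arr[0]=8 <= 14: swap with position 0, array becomes [8, 13, 5, 12, 14]
arr[1]=13 <= 14: swap with position 1, array becomes [8, 13, 5, 12, 14]
arr[2]=5 <= 14: swap with position 2, array becomes [8, 13, 5, 12, 14]
arr[3]=12 <= 14: swap with position 3, array becomes [8, 13, 5, 12, 14]

Place pivot at position 4: [8, 13, 5, 12, 14]
Pivot position: 4

After partitioning with pivot 14, the array becomes [8, 13, 5, 12, 14]. The pivot is placed at index 4. All elements to the left of the pivot are <= 14, and all elements to the right are > 14.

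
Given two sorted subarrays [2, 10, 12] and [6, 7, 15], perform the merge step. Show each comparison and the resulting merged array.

Merging process:

Compare 2 vs 6: take 2 from left. Merged: [2]
Compare 10 vs 6: take 6 from right. Merged: [2, 6]
Compare 10 vs 7: take 7 from right. Merged: [2, 6, 7]
Compare 10 vs 15: take 10 from left. Merged: [2, 6, 7, 10]
Compare 12 vs 15: take 12 from left. Merged: [2, 6, 7, 10, 12]
Append remaining from right: [15]. Merged: [2, 6, 7, 10, 12, 15]

Final merged array: [2, 6, 7, 10, 12, 15]
Total comparisons: 5

The merged array is [2, 6, 7, 10, 12, 15], requiring 5 comparisons. The merge step runs in O(n) time where n is the total number of elements.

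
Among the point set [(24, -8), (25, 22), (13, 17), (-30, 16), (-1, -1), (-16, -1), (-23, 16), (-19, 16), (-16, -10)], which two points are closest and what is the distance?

Computing all pairwise distances among 9 points:

d((24, -8), (25, 22)) = 30.0167
d((24, -8), (13, 17)) = 27.313
d((24, -8), (-30, 16)) = 59.0931
d((24, -8), (-1, -1)) = 25.9615
d((24, -8), (-16, -1)) = 40.6079
d((24, -8), (-23, 16)) = 52.7731
d((24, -8), (-19, 16)) = 49.2443
d((24, -8), (-16, -10)) = 40.05
d((25, 22), (13, 17)) = 13.0
d((25, 22), (-30, 16)) = 55.3263
d((25, 22), (-1, -1)) = 34.7131
d((25, 22), (-16, -1)) = 47.0106
d((25, 22), (-23, 16)) = 48.3735
d((25, 22), (-19, 16)) = 44.4072
d((25, 22), (-16, -10)) = 52.0096
d((13, 17), (-30, 16)) = 43.0116
d((13, 17), (-1, -1)) = 22.8035
d((13, 17), (-16, -1)) = 34.1321
d((13, 17), (-23, 16)) = 36.0139
d((13, 17), (-19, 16)) = 32.0156
d((13, 17), (-16, -10)) = 39.6232
d((-30, 16), (-1, -1)) = 33.6155
d((-30, 16), (-16, -1)) = 22.0227
d((-30, 16), (-23, 16)) = 7.0
d((-30, 16), (-19, 16)) = 11.0
d((-30, 16), (-16, -10)) = 29.5296
d((-1, -1), (-16, -1)) = 15.0
d((-1, -1), (-23, 16)) = 27.8029
d((-1, -1), (-19, 16)) = 24.7588
d((-1, -1), (-16, -10)) = 17.4929
d((-16, -1), (-23, 16)) = 18.3848
d((-16, -1), (-19, 16)) = 17.2627
d((-16, -1), (-16, -10)) = 9.0
d((-23, 16), (-19, 16)) = 4.0 <-- minimum
d((-23, 16), (-16, -10)) = 26.9258
d((-19, 16), (-16, -10)) = 26.1725

Closest pair: (-23, 16) and (-19, 16) with distance 4.0

The closest pair is (-23, 16) and (-19, 16) with Euclidean distance 4.0. For 9 points, brute-force pairwise comparison is shown above. For large n, the divide-and-conquer algorithm (sort by x, recurse on halves, check the dividing strip) achieves O(n log n).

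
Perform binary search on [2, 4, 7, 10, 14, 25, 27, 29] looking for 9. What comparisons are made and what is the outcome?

Binary search for 9 in [2, 4, 7, 10, 14, 25, 27, 29]:

lo=0, hi=7, mid=3, arr[mid]=10 -> 10 > 9, search left half
lo=0, hi=2, mid=1, arr[mid]=4 -> 4 < 9, search right half
lo=2, hi=2, mid=2, arr[mid]=7 -> 7 < 9, search right half
lo=3 > hi=2, target 9 not found

Binary search determines that 9 is not in the array after 3 comparisons. The search space was exhausted without finding the target.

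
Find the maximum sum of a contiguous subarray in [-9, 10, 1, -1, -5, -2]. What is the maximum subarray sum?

Using Kadane's algorithm on [-9, 10, 1, -1, -5, -2]:

Scanning through the array:
Position 1 (value 10): max_ending_here = 10, max_so_far = 10
Position 2 (value 1): max_ending_here = 11, max_so_far = 11
Position 3 (value -1): max_ending_here = 10, max_so_far = 11
Position 4 (value -5): max_ending_here = 5, max_so_far = 11
Position 5 (value -2): max_ending_here = 3, max_so_far = 11

Maximum subarray: [10, 1]
Maximum sum: 11

The maximum subarray is [10, 1] with sum 11. This subarray runs from index 1 to index 2.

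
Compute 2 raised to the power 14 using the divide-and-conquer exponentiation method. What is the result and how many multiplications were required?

Computing 2^14 by squaring (build up from 2^1; each line after the first costs one multiplication):

2^1 = 2
2^2 = (2^1)^2 = 2^2 = 4
2^3 = 2 * 2^2 = 2 * 4 = 8
2^6 = (2^3)^2 = 8^2 = 64
2^7 = 2 * 2^6 = 2 * 64 = 128
2^14 = (2^7)^2 = 128^2 = 16384

Result: 16384
Multiplications needed: 5 (5 lines after 2^1)

2^14 = 16384. Using exponentiation by squaring, this requires 5 multiplications. The key idea: if the exponent is even, square the half-power; if odd, multiply by the base once.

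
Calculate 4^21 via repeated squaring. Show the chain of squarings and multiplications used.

Computing 4^21 by squaring (build up from 4^1; each line after the first costs one multiplication):

4^1 = 4
4^2 = (4^1)^2 = 4^2 = 16
4^4 = (4^2)^2 = 16^2 = 256
4^5 = 4 * 4^4 = 4 * 256 = 1024
4^10 = (4^5)^2 = 1024^2 = 1048576
4^20 = (4^10)^2 = 1048576^2 = 1099511627776
4^21 = 4 * 4^20 = 4 * 1099511627776 = 4398046511104

Result: 4398046511104
Multiplications needed: 6 (6 lines after 4^1)

4^21 = 4398046511104. Using exponentiation by squaring, this requires 6 multiplications. The key idea: if the exponent is even, square the half-power; if odd, multiply by the base once.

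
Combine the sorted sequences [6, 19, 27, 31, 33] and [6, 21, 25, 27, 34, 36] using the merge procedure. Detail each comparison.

Merging process:

Compare 6 vs 6: take 6 from left. Merged: [6]
Compare 19 vs 6: take 6 from right. Merged: [6, 6]
Compare 19 vs 21: take 19 from left. Merged: [6, 6, 19]
Compare 27 vs 21: take 21 from right. Merged: [6, 6, 19, 21]
Compare 27 vs 25: take 25 from right. Merged: [6, 6, 19, 21, 25]
Compare 27 vs 27: take 27 from left. Merged: [6, 6, 19, 21, 25, 27]
Compare 31 vs 27: take 27 from right. Merged: [6, 6, 19, 21, 25, 27, 27]
Compare 31 vs 34: take 31 from left. Merged: [6, 6, 19, 21, 25, 27, 27, 31]
Compare 33 vs 34: take 33 from left. Merged: [6, 6, 19, 21, 25, 27, 27, 31, 33]
Append remaining from right: [34, 36]. Merged: [6, 6, 19, 21, 25, 27, 27, 31, 33, 34, 36]

Final merged array: [6, 6, 19, 21, 25, 27, 27, 31, 33, 34, 36]
Total comparisons: 9

The merged array is [6, 6, 19, 21, 25, 27, 27, 31, 33, 34, 36], requiring 9 comparisons. The merge step runs in O(n) time where n is the total number of elements.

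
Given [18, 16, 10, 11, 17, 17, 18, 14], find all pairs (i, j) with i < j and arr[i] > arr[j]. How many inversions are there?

Finding inversions in [18, 16, 10, 11, 17, 17, 18, 14]:

(0, 1): arr[0]=18 > arr[1]=16
(0, 2): arr[0]=18 > arr[2]=10
(0, 3): arr[0]=18 > arr[3]=11
(0, 4): arr[0]=18 > arr[4]=17
(0, 5): arr[0]=18 > arr[5]=17
(0, 7): arr[0]=18 > arr[7]=14
(1, 2): arr[1]=16 > arr[2]=10
(1, 3): arr[1]=16 > arr[3]=11
(1, 7): arr[1]=16 > arr[7]=14
(4, 7): arr[4]=17 > arr[7]=14
(5, 7): arr[5]=17 > arr[7]=14
(6, 7): arr[6]=18 > arr[7]=14

Total inversions: 12

The array has 12 inversion(s): (0,1), (0,2), (0,3), (0,4), (0,5), (0,7), (1,2), (1,3), (1,7), (4,7), (5,7), (6,7). Each pair (i,j) satisfies i < j and arr[i] > arr[j].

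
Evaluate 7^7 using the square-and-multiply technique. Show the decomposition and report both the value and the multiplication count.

Computing 7^7 by squaring (build up from 7^1; each line after the first costs one multiplication):

7^1 = 7
7^2 = (7^1)^2 = 7^2 = 49
7^3 = 7 * 7^2 = 7 * 49 = 343
7^6 = (7^3)^2 = 343^2 = 117649
7^7 = 7 * 7^6 = 7 * 117649 = 823543

Result: 823543
Multiplications needed: 4 (4 lines after 7^1)

7^7 = 823543. Using exponentiation by squaring, this requires 4 multiplications. The key idea: if the exponent is even, square the half-power; if odd, multiply by the base once.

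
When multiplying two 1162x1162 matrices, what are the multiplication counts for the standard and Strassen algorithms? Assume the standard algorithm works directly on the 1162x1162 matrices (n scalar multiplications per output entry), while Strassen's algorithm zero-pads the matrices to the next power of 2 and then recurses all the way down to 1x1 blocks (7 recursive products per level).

Matrix multiplication for 1162x1162 matrices:

Strassen's algorithm requires power-of-2 dimensions. Pad 1162x1162 to 2048x2048 (next power of 2).

Standard algorithm: 1162^3 = 1568983528 multiplications
Strassen's algorithm: 7^(log2(2048)) = 7^11 = 1977326743 multiplications
Difference: 1568983528 - 1977326743 = -408343215 (Strassen uses MORE here due to padding overhead — for small or just-over-power-of-2 n, padding can outweigh the per-level savings)

Standard: 1568983528 multiplications (1162^3). Strassen: 1977326743 multiplications (7^11, after padding to 2048x2048). Strassen reduces 8 recursive multiplications to 7 at each level.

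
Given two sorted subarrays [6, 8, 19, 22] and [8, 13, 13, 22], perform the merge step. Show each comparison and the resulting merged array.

Merging process:

Compare 6 vs 8: take 6 from left. Merged: [6]
Compare 8 vs 8: take 8 from left. Merged: [6, 8]
Compare 19 vs 8: take 8 from right. Merged: [6, 8, 8]
Compare 19 vs 13: take 13 from right. Merged: [6, 8, 8, 13]
Compare 19 vs 13: take 13 from right. Merged: [6, 8, 8, 13, 13]
Compare 19 vs 22: take 19 from left. Merged: [6, 8, 8, 13, 13, 19]
Compare 22 vs 22: take 22 from left. Merged: [6, 8, 8, 13, 13, 19, 22]
Append remaining from right: [22]. Merged: [6, 8, 8, 13, 13, 19, 22, 22]

Final merged array: [6, 8, 8, 13, 13, 19, 22, 22]
Total comparisons: 7

The merged array is [6, 8, 8, 13, 13, 19, 22, 22], requiring 7 comparisons. The merge step runs in O(n) time where n is the total number of elements.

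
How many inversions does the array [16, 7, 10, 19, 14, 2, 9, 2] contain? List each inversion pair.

Finding inversions in [16, 7, 10, 19, 14, 2, 9, 2]:

(0, 1): arr[0]=16 > arr[1]=7
(0, 2): arr[0]=16 > arr[2]=10
(0, 4): arr[0]=16 > arr[4]=14
(0, 5): arr[0]=16 > arr[5]=2
(0, 6): arr[0]=16 > arr[6]=9
(0, 7): arr[0]=16 > arr[7]=2
(1, 5): arr[1]=7 > arr[5]=2
(1, 7): arr[1]=7 > arr[7]=2
(2, 5): arr[2]=10 > arr[5]=2
(2, 6): arr[2]=10 > arr[6]=9
(2, 7): arr[2]=10 > arr[7]=2
(3, 4): arr[3]=19 > arr[4]=14
(3, 5): arr[3]=19 > arr[5]=2
(3, 6): arr[3]=19 > arr[6]=9
(3, 7): arr[3]=19 > arr[7]=2
(4, 5): arr[4]=14 > arr[5]=2
(4, 6): arr[4]=14 > arr[6]=9
(4, 7): arr[4]=14 > arr[7]=2
(6, 7): arr[6]=9 > arr[7]=2

Total inversions: 19

The array has 19 inversion(s): (0,1), (0,2), (0,4), (0,5), (0,6), (0,7), (1,5), (1,7), (2,5), (2,6), (2,7), (3,4), (3,5), (3,6), (3,7), (4,5), (4,6), (4,7), (6,7). Each pair (i,j) satisfies i < j and arr[i] > arr[j].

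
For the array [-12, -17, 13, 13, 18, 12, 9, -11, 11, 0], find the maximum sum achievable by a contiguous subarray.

Using Kadane's algorithm on [-12, -17, 13, 13, 18, 12, 9, -11, 11, 0]:

Scanning through the array:
Position 1 (value -17): max_ending_here = -17, max_so_far = -12
Position 2 (value 13): max_ending_here = 13, max_so_far = 13
Position 3 (value 13): max_ending_here = 26, max_so_far = 26
Position 4 (value 18): max_ending_here = 44, max_so_far = 44
Position 5 (value 12): max_ending_here = 56, max_so_far = 56
Position 6 (value 9): max_ending_here = 65, max_so_far = 65
Position 7 (value -11): max_ending_here = 54, max_so_far = 65
Position 8 (value 11): max_ending_here = 65, max_so_far = 65
Position 9 (value 0): max_ending_here = 65, max_so_far = 65

Maximum subarray: [13, 13, 18, 12, 9]
Maximum sum: 65

The maximum subarray is [13, 13, 18, 12, 9] with sum 65. This subarray runs from index 2 to index 6.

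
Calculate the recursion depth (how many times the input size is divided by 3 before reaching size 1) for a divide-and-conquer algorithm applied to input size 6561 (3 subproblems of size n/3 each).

For divide and conquer with division factor 3:

Problem sizes at each level:
Level 0: 6561
Level 1: 2187
Level 2: 729
Level 3: 243
Level 4: 81
Level 5: 27
Level 6: 9
Level 7: 3
Level 8: 1

The root is level 0 and the size-1 base case is level 8 (the tree spans levels 0 through 8, i.e. 9 levels counting the root), so the depth is the number of divisions: log_3(6561) = 8

The recursion tree depth is log_3(6561) = 8. At each level, the problem size is divided by 3, so it takes 8 divisions to reduce to a base case of size 1. The algorithm makes 3 recursive calls at each level.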